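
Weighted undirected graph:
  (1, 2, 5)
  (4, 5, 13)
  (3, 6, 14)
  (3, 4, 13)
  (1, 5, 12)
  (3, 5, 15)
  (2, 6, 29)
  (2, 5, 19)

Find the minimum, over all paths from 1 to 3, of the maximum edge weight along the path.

13

A few of the 1→3 routes:
1→2→5→4→3: max(5, 19, 13, 13) = 19
1→5→2→6→3: max(12, 19, 29, 14) = 29
1→2→5→3: max(5, 19, 15) = 19
1→5→3: max(12, 15) = 15
1→5→4→3: max(12, 13, 13) = 13
Smallest bottleneck: 13.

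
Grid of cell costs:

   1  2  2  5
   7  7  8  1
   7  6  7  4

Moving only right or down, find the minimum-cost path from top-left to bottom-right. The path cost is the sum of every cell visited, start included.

15

Cheapest: (0,0) (0,1) (0,2) (0,3) (1,3) (2,3)
  1 + 2 + 2 + 5 + 1 + 4 = 15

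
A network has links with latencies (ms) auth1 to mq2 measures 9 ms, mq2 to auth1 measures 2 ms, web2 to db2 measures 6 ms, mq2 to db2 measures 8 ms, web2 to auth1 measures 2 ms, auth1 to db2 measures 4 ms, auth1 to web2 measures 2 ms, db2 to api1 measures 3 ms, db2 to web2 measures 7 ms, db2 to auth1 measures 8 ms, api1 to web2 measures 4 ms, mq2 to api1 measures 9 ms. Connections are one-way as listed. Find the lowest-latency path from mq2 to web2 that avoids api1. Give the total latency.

Candidate routes:
mq2 → db2 → auth1 → web2: 8 + 8 + 2 = 18
mq2 → auth1 → web2: 2 + 2 = 4
mq2 → auth1 → db2 → web2: 2 + 4 + 7 = 13
mq2 → db2 → web2: 8 + 7 = 15
Best route has total 4 ms.

4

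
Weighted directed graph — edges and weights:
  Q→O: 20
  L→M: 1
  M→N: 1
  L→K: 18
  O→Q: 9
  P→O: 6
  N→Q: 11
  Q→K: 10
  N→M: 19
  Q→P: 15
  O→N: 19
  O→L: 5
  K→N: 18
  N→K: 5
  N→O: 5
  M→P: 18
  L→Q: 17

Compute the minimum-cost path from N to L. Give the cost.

Some routes from N to L:
N-Q-P-O-L: 11 + 15 + 6 + 5 = 37
N-O-L: 5 + 5 = 10
N-Q-O-L: 11 + 20 + 5 = 36
The minimum is 10.

10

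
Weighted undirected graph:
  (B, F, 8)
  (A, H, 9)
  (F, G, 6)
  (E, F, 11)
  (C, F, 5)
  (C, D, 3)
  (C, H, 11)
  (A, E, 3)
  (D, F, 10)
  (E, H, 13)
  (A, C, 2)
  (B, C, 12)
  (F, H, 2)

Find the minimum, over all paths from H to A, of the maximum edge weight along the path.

Some routes from H to A:
H → F → C → A: max(2, 5, 2) = 5
H → F → D → C → A: max(2, 10, 3, 2) = 10
H → A: max(9) = 9
H → C → A: max(11, 2) = 11
Smallest bottleneck: 5.

5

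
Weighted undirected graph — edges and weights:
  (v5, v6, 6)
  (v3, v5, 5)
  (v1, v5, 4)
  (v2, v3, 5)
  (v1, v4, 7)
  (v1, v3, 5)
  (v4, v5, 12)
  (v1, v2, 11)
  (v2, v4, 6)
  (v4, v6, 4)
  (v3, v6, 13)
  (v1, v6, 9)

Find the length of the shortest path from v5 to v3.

5

Comparing a few candidate routes:
v5-v3: 5
v5-v6-v1-v3: 6 + 9 + 5 = 20
v5-v1-v3: 4 + 5 = 9
v5-v6-v3: 6 + 13 = 19
Shortest: 5.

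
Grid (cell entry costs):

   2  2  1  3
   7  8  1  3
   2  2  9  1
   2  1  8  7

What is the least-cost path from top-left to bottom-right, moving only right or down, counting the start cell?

17

Take (0,0)→(0,1)→(0,2)→(1,2)→(1,3)→(2,3)→(3,3) for a total of 2 + 2 + 1 + 1 + 3 + 1 + 7 = 17.
For comparison, the top-then-right route costs 19.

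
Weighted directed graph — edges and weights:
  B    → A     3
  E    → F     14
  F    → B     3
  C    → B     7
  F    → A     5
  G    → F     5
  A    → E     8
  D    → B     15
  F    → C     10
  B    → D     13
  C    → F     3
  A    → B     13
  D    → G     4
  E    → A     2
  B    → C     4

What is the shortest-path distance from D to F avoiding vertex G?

Routes from D to F avoiding G:
D-B-C-F: 15 + 4 + 3 = 22
D-B-A-E-F: 15 + 3 + 8 + 14 = 40
Best route has total 22.

22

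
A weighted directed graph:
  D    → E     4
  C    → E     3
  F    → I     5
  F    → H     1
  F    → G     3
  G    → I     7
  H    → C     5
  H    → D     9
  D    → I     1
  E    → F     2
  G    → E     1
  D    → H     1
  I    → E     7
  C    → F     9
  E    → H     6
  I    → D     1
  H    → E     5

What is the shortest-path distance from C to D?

A few of the C→D routes:
C→E→F→H→D: 3 + 2 + 1 + 9 = 15
C→F→I→D: 9 + 5 + 1 = 15
C→E→F→I→D: 3 + 2 + 5 + 1 = 11
Best route has total 11.

11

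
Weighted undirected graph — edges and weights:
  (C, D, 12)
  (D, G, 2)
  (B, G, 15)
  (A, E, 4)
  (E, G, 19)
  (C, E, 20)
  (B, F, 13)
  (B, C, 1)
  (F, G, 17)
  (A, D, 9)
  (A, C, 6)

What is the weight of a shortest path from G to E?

15

Some routes from G to E:
G -> D -> C -> E: 2 + 12 + 20 = 34
G -> E: 19
G -> B -> C -> A -> E: 15 + 1 + 6 + 4 = 26
G -> D -> C -> A -> E: 2 + 12 + 6 + 4 = 24
G -> D -> A -> E: 2 + 9 + 4 = 15
Best route has total 15.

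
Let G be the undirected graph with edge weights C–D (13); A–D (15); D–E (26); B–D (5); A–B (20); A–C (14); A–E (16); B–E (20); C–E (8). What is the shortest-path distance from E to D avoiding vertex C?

25

Checking several routes:
E - A - D: 16 + 15 = 31
E - B - D: 20 + 5 = 25
E - D: 26
Best route has total 25.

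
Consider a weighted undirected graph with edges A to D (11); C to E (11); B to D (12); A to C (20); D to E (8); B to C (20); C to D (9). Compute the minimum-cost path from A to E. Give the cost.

19

Some routes from A to E:
A-D-C-E: 11 + 9 + 11 = 31
A-D-E: 11 + 8 = 19
A-C-E: 20 + 11 = 31
The minimum is 19.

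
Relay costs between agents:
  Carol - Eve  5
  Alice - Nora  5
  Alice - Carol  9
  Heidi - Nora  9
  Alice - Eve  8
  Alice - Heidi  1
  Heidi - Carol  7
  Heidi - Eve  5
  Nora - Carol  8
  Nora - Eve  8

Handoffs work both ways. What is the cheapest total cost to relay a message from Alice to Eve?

6

Some routes from Alice to Eve:
Alice-Nora-Eve: 5 + 8 = 13
Alice-Eve: 8
Alice-Heidi-Eve: 1 + 5 = 6
The minimum is 6.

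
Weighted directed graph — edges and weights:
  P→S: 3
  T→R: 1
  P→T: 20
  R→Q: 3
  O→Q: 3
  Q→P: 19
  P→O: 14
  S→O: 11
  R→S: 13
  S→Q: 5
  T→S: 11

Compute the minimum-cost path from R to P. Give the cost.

22

Routes from R to P:
R→S→Q→P: 13 + 5 + 19 = 37
R→Q→P: 3 + 19 = 22
R→S→O→Q→P: 13 + 11 + 3 + 19 = 46
Shortest: 22.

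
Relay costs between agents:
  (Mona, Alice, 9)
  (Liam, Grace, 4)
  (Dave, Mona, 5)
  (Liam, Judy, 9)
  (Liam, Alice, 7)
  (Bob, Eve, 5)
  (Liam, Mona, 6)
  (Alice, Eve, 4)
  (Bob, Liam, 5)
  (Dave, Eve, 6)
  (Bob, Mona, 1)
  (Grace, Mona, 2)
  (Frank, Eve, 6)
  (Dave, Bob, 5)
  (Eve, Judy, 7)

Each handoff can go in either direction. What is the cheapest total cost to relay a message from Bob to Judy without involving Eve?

14

Checking several routes:
Bob→Liam→Judy: 5 + 9 = 14
Bob→Mona→Liam→Judy: 1 + 6 + 9 = 16
Bob→Mona→Grace→Liam→Judy: 1 + 2 + 4 + 9 = 16
Bob→Dave→Mona→Grace→Liam→Judy: 5 + 5 + 2 + 4 + 9 = 25
Shortest: 14.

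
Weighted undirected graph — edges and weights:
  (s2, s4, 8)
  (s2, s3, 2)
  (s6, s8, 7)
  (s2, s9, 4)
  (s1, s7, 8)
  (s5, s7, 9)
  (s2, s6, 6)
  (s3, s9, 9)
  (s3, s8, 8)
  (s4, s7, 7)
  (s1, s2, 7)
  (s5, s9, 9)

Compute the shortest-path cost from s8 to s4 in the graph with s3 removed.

Routes from s8 to s4 avoiding s3:
s8 -> s6 -> s2 -> s4: 7 + 6 + 8 = 21
s8 -> s6 -> s2 -> s1 -> s7 -> s4: 7 + 6 + 7 + 8 + 7 = 35
s8 -> s6 -> s2 -> s9 -> s5 -> s7 -> s4: 7 + 6 + 4 + 9 + 9 + 7 = 42
The minimum is 21.

21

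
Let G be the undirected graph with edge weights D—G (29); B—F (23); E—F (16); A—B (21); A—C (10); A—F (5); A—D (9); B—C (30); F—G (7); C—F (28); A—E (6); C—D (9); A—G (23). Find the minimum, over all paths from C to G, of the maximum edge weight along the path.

Some routes from C to G:
C -> D -> A -> B -> F -> G: max(9, 9, 21, 23, 7) = 23
C -> D -> A -> E -> F -> G: max(9, 9, 6, 16, 7) = 16
C -> A -> F -> G: max(10, 5, 7) = 10
C -> D -> A -> F -> G: max(9, 9, 5, 7) = 9
C -> A -> E -> F -> G: max(10, 6, 16, 7) = 16
Smallest bottleneck: 9.

9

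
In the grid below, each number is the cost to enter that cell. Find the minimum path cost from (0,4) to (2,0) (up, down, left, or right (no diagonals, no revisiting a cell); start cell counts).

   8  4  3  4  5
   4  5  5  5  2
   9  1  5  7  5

31

One optimal route is (0,4) -> (0,3) -> (0,2) -> (0,1) -> (1,1) -> (2,1) -> (2,0).
Its cost is 5 + 4 + 3 + 4 + 5 + 1 + 9 = 31.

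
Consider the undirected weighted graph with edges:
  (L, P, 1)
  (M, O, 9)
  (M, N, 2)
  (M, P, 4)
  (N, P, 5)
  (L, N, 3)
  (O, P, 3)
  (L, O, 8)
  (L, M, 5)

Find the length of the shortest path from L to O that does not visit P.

Routes from L to O avoiding P:
L→M→O: 5 + 9 = 14
L→O: 8
L→N→M→O: 3 + 2 + 9 = 14
The minimum is 8.

8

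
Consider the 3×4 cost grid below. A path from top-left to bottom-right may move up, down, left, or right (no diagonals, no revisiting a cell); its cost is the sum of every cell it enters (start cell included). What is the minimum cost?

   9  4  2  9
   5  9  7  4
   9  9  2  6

Best path: r0c0 r0c1 r0c2 r1c2 r2c2 r2c3
Cost: 9 + 4 + 2 + 7 + 2 + 6 = 30

30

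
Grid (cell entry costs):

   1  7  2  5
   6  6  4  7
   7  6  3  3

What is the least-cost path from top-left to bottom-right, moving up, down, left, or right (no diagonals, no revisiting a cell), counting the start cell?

One optimal route is [0,0]→[0,1]→[0,2]→[1,2]→[2,2]→[2,3].
Its cost is 1 + 7 + 2 + 4 + 3 + 3 = 20.

20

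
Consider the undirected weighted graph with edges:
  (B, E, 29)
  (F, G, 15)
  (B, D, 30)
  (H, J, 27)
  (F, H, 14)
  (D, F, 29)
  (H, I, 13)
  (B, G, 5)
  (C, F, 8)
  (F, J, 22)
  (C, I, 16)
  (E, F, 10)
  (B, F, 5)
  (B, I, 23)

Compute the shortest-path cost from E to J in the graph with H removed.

Candidate routes:
E - B - I - C - F - J: 29 + 23 + 16 + 8 + 22 = 98
E - F - J: 10 + 22 = 32
E - B - D - F - J: 29 + 30 + 29 + 22 = 110
E - B - G - F - J: 29 + 5 + 15 + 22 = 71
E - B - F - J: 29 + 5 + 22 = 56
Best route has total 32.

32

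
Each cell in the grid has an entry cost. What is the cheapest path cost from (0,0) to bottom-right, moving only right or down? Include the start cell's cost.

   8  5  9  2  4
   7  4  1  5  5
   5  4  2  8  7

Cheapest: (0,0) (0,1) (1,1) (1,2) (1,3) (1,4) (2,4)
  8 + 5 + 4 + 1 + 5 + 5 + 7 = 35
(Top row then right column would cost 40.)

35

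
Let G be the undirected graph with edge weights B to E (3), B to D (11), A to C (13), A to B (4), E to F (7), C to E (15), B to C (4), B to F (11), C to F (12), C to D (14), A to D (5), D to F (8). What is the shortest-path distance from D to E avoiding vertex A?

Checking several routes:
D - C - B - E: 14 + 4 + 3 = 21
D - F - B - E: 8 + 11 + 3 = 22
D - F - E: 8 + 7 = 15
D - B - E: 11 + 3 = 14
D - F - C - B - E: 8 + 12 + 4 + 3 = 27
D - C - E: 14 + 15 = 29
Shortest: 14.

14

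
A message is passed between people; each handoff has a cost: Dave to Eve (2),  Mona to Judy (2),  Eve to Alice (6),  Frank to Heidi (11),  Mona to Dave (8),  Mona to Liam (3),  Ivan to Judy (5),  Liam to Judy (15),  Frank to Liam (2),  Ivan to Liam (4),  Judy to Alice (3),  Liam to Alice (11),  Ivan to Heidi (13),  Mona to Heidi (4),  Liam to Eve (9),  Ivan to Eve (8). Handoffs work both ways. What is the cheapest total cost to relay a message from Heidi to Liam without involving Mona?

13

Checking several routes:
Heidi -> Ivan -> Liam: 13 + 4 = 17
Heidi -> Frank -> Liam: 11 + 2 = 13
Heidi -> Ivan -> Eve -> Liam: 13 + 8 + 9 = 30
Heidi -> Ivan -> Judy -> Alice -> Liam: 13 + 5 + 3 + 11 = 32
Shortest: 13.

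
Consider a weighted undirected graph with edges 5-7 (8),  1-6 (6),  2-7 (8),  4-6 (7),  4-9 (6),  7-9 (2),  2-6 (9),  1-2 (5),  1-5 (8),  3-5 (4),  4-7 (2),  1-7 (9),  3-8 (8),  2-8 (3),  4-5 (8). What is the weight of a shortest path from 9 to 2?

10

A few of the 9→2 routes:
9 → 7 → 2: 2 + 8 = 10
9 → 4 → 7 → 2: 6 + 2 + 8 = 16
9 → 4 → 7 → 1 → 2: 6 + 2 + 9 + 5 = 22
9 → 7 → 4 → 6 → 2: 2 + 2 + 7 + 9 = 20
9 → 7 → 1 → 2: 2 + 9 + 5 = 16
The minimum is 10.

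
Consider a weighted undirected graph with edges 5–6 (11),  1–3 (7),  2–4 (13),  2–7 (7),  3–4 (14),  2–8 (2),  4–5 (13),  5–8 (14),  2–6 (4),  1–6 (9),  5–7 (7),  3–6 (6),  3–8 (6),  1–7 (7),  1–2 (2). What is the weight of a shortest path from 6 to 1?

6

Comparing a few candidate routes:
6→2→1: 4 + 2 = 6
6→3→1: 6 + 7 = 13
6→1: 9
Shortest: 6.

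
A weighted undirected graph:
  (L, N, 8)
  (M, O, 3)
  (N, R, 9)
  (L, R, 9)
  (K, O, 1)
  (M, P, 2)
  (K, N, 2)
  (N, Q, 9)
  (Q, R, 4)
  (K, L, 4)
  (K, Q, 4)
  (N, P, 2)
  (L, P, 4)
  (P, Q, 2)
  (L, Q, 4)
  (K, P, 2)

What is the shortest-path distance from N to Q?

4

A few of the N→Q routes:
N - P - Q: 2 + 2 = 4
N - P - K - Q: 2 + 2 + 4 = 8
N - K - Q: 2 + 4 = 6
N - K - P - Q: 2 + 2 + 2 = 6
N - Q: 9
N - K - O - M - P - Q: 2 + 1 + 3 + 2 + 2 = 10
The minimum is 4.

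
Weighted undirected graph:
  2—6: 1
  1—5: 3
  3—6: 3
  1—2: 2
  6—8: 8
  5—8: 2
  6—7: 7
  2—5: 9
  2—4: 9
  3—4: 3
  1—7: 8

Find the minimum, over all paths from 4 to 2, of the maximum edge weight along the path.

Some routes from 4 to 2:
4 - 3 - 6 - 7 - 1 - 2: max(3, 3, 7, 8, 2) = 8
4 - 2: max(9) = 9
4 - 3 - 6 - 7 - 1 - 5 - 2: max(3, 3, 7, 8, 3, 9) = 9
4 - 3 - 6 - 8 - 5 - 1 - 2: max(3, 3, 8, 2, 3, 2) = 8
4 - 3 - 6 - 2: max(3, 3, 1) = 3
Best route has worst link 3.

3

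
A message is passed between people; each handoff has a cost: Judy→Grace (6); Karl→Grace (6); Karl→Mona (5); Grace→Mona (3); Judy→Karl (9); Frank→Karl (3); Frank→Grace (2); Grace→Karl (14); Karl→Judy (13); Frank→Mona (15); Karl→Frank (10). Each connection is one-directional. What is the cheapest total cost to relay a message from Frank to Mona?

Some routes from Frank to Mona:
Frank → Karl → Mona: 3 + 5 = 8
Frank → Grace → Mona: 2 + 3 = 5
Frank → Karl → Grace → Mona: 3 + 6 + 3 = 12
Best route has total 5.

5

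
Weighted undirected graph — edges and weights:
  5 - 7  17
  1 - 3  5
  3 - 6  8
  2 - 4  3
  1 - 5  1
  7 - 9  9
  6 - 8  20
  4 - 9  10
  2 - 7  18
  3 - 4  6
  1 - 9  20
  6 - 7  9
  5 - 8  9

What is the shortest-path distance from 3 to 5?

6

Some routes from 3 to 5:
3 - 1 - 5: 5 + 1 = 6
3 - 6 - 8 - 5: 8 + 20 + 9 = 37
3 - 4 - 9 - 1 - 5: 6 + 10 + 20 + 1 = 37
3 - 6 - 7 - 5: 8 + 9 + 17 = 34
Shortest: 6.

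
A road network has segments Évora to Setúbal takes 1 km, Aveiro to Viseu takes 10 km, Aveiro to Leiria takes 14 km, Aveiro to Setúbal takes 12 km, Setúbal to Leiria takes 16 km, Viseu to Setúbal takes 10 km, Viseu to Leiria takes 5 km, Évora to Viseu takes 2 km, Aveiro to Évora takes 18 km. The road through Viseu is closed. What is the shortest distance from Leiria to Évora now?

17

Candidate routes:
Leiria → Setúbal → Évora: 16 + 1 = 17
Leiria → Aveiro → Setúbal → Évora: 14 + 12 + 1 = 27
Leiria → Aveiro → Évora: 14 + 18 = 32
Leiria → Setúbal → Aveiro → Évora: 16 + 12 + 18 = 46
Shortest: 17 km.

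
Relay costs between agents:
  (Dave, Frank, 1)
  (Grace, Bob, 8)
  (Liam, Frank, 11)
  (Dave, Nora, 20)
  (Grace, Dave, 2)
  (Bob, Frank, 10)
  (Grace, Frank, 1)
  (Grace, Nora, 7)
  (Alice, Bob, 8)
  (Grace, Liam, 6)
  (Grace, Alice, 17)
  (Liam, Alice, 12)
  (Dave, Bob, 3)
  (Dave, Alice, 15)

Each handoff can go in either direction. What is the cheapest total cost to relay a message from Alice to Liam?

Comparing a few candidate routes:
Alice → Liam: 12
Alice → Bob → Dave → Grace → Liam: 8 + 3 + 2 + 6 = 19
Alice → Grace → Liam: 17 + 6 = 23
Alice → Bob → Dave → Frank → Grace → Liam: 8 + 3 + 1 + 1 + 6 = 19
Alice → Bob → Grace → Liam: 8 + 8 + 6 = 22
Shortest: 12.

12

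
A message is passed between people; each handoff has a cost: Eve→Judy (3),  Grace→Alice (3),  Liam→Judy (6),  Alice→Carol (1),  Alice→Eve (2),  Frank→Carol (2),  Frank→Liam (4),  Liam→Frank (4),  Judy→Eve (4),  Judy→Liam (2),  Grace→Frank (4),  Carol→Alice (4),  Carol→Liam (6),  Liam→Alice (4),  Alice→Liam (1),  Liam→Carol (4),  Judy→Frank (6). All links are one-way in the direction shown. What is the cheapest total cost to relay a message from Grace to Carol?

Some routes from Grace to Carol:
Grace - Frank - Liam - Carol: 4 + 4 + 4 = 12
Grace - Alice - Liam - Carol: 3 + 1 + 4 = 8
Grace - Alice - Liam - Frank - Carol: 3 + 1 + 4 + 2 = 10
Grace - Alice - Carol: 3 + 1 = 4
Grace - Frank - Carol: 4 + 2 = 6
Shortest: 4.

4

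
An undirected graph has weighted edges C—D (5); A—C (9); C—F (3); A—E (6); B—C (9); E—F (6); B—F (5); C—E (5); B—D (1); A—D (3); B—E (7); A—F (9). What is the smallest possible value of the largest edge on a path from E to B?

Comparing a few candidate routes:
E-A-D-C-F-B: max(6, 3, 5, 3, 5) = 6
E-F-B: max(6, 5) = 6
E-A-D-B: max(6, 3, 1) = 6
E-F-C-D-B: max(6, 3, 5, 1) = 6
E-C-F-B: max(5, 3, 5) = 5
E-C-D-B: max(5, 5, 1) = 5
The minimum achievable maximum is 5.

5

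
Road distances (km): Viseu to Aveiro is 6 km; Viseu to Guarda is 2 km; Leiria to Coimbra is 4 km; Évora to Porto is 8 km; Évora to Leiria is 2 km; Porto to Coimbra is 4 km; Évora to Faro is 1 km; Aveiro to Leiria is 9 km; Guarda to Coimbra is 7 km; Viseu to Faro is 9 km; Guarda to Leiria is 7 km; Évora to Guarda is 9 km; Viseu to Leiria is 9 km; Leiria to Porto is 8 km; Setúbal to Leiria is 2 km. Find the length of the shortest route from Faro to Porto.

Checking several routes:
Faro -> Évora -> Leiria -> Coimbra -> Porto: 1 + 2 + 4 + 4 = 11
Faro -> Évora -> Porto: 1 + 8 = 9
Faro -> Évora -> Leiria -> Porto: 1 + 2 + 8 = 11
Best route has total 9 km.

9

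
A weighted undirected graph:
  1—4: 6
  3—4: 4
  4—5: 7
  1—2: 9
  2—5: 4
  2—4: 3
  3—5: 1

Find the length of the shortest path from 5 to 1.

Routes from 5 to 1:
5-2-4-1: 4 + 3 + 6 = 13
5-3-4-2-1: 1 + 4 + 3 + 9 = 17
5-3-4-1: 1 + 4 + 6 = 11
5-4-2-1: 7 + 3 + 9 = 19
5-2-1: 4 + 9 = 13
5-4-1: 7 + 6 = 13
Shortest: 11.

11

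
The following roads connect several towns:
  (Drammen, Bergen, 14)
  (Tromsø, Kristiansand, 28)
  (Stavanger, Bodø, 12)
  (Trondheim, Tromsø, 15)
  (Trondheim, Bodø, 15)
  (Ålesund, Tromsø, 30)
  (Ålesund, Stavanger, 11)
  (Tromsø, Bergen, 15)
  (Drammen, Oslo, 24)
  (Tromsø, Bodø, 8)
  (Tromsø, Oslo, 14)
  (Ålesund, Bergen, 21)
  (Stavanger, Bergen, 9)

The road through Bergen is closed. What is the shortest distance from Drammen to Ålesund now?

68

Candidate routes:
Drammen → Oslo → Tromsø → Trondheim → Bodø → Stavanger → Ålesund: 24 + 14 + 15 + 15 + 12 + 11 = 91
Drammen → Oslo → Tromsø → Ålesund: 24 + 14 + 30 = 68
Drammen → Oslo → Tromsø → Bodø → Stavanger → Ålesund: 24 + 14 + 8 + 12 + 11 = 69
Best route has total 68.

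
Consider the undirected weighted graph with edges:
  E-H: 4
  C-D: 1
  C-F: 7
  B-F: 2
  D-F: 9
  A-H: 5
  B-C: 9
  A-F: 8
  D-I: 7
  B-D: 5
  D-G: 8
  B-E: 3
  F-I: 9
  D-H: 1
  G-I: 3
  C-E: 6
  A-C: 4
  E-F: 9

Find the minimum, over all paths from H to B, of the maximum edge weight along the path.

Checking several routes:
H -> D -> C -> E -> B: max(1, 1, 6, 3) = 6
H -> E -> C -> D -> B: max(4, 6, 1, 5) = 6
H -> A -> C -> E -> B: max(5, 4, 6, 3) = 6
H -> A -> C -> D -> B: max(5, 4, 1, 5) = 5
H -> E -> B: max(4, 3) = 4
H -> D -> B: max(1, 5) = 5
Best route has worst link 4.

4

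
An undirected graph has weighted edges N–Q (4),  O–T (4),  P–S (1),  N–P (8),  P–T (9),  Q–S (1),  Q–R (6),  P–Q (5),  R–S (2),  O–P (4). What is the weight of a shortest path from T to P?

Routes from T to P:
T→O→P: 4 + 4 = 8
T→P: 9
Shortest: 8.

8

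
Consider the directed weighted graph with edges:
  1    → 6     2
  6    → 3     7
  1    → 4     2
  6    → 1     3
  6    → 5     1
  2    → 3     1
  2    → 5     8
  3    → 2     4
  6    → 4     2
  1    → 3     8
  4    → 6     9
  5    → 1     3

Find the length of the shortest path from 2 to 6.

Routes from 2 to 6:
2 → 5 → 1 → 6: 8 + 3 + 2 = 13
2 → 5 → 1 → 4 → 6: 8 + 3 + 2 + 9 = 22
The minimum is 13.

13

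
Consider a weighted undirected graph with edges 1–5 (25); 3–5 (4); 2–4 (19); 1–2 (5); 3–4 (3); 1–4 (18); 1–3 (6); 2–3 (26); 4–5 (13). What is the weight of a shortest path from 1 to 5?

10

A few of the 1→5 routes:
1 → 4 → 5: 18 + 13 = 31
1 → 3 → 5: 6 + 4 = 10
1 → 3 → 4 → 5: 6 + 3 + 13 = 22
1 → 5: 25
1 → 4 → 3 → 5: 18 + 3 + 4 = 25
1 → 2 → 4 → 3 → 5: 5 + 19 + 3 + 4 = 31
The minimum is 10.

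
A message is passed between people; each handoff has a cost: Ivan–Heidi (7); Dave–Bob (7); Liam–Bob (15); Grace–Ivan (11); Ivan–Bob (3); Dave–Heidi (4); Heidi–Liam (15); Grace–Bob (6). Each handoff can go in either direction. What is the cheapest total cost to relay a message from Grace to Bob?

6

Some routes from Grace to Bob:
Grace→Ivan→Bob: 11 + 3 = 14
Grace→Ivan→Heidi→Dave→Bob: 11 + 7 + 4 + 7 = 29
Grace→Bob: 6
Best route has total 6.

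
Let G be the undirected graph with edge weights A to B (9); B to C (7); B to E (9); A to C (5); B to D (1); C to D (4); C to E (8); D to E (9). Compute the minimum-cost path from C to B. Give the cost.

A few of the C→B routes:
C -> A -> B: 5 + 9 = 14
C -> D -> B: 4 + 1 = 5
C -> B: 7
The minimum is 5.

5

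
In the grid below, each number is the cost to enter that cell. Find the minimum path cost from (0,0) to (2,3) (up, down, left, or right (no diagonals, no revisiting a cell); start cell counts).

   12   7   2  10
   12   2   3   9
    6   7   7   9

40

Take (0,0) (0,1) (0,2) (1,2) (2,2) (2,3) for a total of 12 + 7 + 2 + 3 + 7 + 9 = 40.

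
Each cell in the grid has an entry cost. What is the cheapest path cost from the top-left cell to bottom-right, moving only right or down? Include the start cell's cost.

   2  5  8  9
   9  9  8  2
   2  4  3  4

Best path: r0c0 r1c0 r2c0 r2c1 r2c2 r2c3
Cost: 2 + 9 + 2 + 4 + 3 + 4 = 24

24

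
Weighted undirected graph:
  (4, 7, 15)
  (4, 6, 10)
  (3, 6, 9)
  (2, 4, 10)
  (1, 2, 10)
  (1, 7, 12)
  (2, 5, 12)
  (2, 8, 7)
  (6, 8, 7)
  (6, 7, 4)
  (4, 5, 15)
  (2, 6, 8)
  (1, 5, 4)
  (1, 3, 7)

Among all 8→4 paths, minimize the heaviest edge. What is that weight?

A few of the 8→4 routes:
8 -> 2 -> 6 -> 4: max(7, 8, 10) = 10
8 -> 2 -> 4: max(7, 10) = 10
8 -> 2 -> 1 -> 3 -> 6 -> 4: max(7, 10, 7, 9, 10) = 10
Smallest bottleneck: 10.

10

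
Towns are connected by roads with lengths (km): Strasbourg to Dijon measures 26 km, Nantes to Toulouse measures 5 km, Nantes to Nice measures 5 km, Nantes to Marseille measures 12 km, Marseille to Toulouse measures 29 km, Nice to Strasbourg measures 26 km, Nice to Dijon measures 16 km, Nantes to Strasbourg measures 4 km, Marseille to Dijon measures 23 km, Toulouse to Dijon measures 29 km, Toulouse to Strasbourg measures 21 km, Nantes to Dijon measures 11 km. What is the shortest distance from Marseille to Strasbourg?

Comparing a few candidate routes:
Marseille-Nantes-Toulouse-Strasbourg: 12 + 5 + 21 = 38
Marseille-Nantes-Strasbourg: 12 + 4 = 16
Marseille-Toulouse-Nantes-Strasbourg: 29 + 5 + 4 = 38
Marseille-Dijon-Nantes-Strasbourg: 23 + 11 + 4 = 38
Marseille-Dijon-Nice-Nantes-Strasbourg: 23 + 16 + 5 + 4 = 48
Marseille-Nantes-Nice-Strasbourg: 12 + 5 + 26 = 43
Shortest: 16 km.

16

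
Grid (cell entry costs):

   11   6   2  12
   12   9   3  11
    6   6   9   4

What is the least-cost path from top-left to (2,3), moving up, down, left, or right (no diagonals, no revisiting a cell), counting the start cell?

Take (0,0) -> (0,1) -> (0,2) -> (1,2) -> (2,2) -> (2,3) for a total of 11 + 6 + 2 + 3 + 9 + 4 = 35.

35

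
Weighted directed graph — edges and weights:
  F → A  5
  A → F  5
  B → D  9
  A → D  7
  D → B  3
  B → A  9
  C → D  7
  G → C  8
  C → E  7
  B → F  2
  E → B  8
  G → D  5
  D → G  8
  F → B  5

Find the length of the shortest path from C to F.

Comparing a few candidate routes:
C - E - B - F: 7 + 8 + 2 = 17
C - D - B - A - F: 7 + 3 + 9 + 5 = 24
C - D - B - F: 7 + 3 + 2 = 12
Best route has total 12.

12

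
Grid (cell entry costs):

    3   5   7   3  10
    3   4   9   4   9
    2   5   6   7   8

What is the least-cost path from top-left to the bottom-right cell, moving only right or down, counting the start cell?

34

Take [0,0]→[1,0]→[2,0]→[2,1]→[2,2]→[2,3]→[2,4] for a total of 3 + 3 + 2 + 5 + 6 + 7 + 8 = 34.
(Top row then right column would cost 45.)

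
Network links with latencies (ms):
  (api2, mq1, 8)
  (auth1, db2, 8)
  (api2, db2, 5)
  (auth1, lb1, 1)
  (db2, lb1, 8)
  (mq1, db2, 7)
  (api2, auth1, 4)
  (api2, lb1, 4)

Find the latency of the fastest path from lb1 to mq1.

Comparing a few candidate routes:
lb1→db2→mq1: 8 + 7 = 15
lb1→api2→mq1: 4 + 8 = 12
lb1→auth1→api2→mq1: 1 + 4 + 8 = 13
Shortest: 12 ms.

12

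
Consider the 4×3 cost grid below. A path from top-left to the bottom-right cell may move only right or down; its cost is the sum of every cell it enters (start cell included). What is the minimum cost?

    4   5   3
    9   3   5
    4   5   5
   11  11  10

Path r0c0 r0c1 r0c2 r1c2 r2c2 r3c2: 4 + 5 + 3 + 5 + 5 + 10 = 32.

32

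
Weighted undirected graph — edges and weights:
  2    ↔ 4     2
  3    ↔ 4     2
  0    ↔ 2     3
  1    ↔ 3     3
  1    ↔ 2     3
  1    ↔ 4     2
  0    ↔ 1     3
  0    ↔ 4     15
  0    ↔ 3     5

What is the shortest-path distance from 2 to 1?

Some routes from 2 to 1:
2 -> 0 -> 3 -> 1: 3 + 5 + 3 = 11
2 -> 0 -> 1: 3 + 3 = 6
2 -> 4 -> 3 -> 1: 2 + 2 + 3 = 7
2 -> 1: 3
2 -> 4 -> 1: 2 + 2 = 4
The minimum is 3.

3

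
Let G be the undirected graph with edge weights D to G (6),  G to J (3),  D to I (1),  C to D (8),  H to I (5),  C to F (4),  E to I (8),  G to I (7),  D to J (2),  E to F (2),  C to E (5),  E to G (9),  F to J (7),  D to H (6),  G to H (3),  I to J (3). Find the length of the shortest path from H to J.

6

A few of the H→J routes:
H → I → D → J: 5 + 1 + 2 = 8
H → G → J: 3 + 3 = 6
H → I → J: 5 + 3 = 8
The minimum is 6.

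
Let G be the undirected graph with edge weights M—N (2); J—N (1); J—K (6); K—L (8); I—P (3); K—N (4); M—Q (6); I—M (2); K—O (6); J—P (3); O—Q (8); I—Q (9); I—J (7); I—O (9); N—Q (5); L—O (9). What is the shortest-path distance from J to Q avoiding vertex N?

Comparing a few candidate routes:
J → P → I → M → Q: 3 + 3 + 2 + 6 = 14
J → I → M → Q: 7 + 2 + 6 = 15
J → P → I → Q: 3 + 3 + 9 = 15
Shortest: 14.

14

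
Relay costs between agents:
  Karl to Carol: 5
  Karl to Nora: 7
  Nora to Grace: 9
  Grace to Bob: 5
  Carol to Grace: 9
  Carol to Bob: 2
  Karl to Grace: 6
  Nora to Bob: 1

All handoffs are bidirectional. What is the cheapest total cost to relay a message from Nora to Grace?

Checking several routes:
Nora → Karl → Grace: 7 + 6 = 13
Nora → Bob → Grace: 1 + 5 = 6
Nora → Bob → Carol → Karl → Grace: 1 + 2 + 5 + 6 = 14
Nora → Grace: 9
Nora → Bob → Carol → Grace: 1 + 2 + 9 = 12
Shortest: 6.

6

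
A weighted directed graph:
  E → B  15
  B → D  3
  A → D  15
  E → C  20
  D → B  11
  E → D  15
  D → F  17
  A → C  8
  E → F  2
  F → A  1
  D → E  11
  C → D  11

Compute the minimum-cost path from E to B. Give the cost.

Candidate routes:
E-C-D-B: 20 + 11 + 11 = 42
E-B: 15
E-F-A-C-D-B: 2 + 1 + 8 + 11 + 11 = 33
E-F-A-D-B: 2 + 1 + 15 + 11 = 29
E-D-B: 15 + 11 = 26
Best route has total 15.

15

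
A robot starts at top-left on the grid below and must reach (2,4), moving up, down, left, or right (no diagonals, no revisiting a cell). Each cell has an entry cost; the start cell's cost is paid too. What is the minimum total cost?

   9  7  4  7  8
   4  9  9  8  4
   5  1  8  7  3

Best path: [0,0] → [1,0] → [2,0] → [2,1] → [2,2] → [2,3] → [2,4]
Cost: 9 + 4 + 5 + 1 + 8 + 7 + 3 = 37

37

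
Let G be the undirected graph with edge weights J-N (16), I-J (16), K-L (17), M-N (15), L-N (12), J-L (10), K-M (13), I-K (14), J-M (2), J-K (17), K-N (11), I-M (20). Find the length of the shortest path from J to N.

16

Some routes from J to N:
J - M - N: 2 + 15 = 17
J - L - N: 10 + 12 = 22
J - N: 16
Shortest: 16.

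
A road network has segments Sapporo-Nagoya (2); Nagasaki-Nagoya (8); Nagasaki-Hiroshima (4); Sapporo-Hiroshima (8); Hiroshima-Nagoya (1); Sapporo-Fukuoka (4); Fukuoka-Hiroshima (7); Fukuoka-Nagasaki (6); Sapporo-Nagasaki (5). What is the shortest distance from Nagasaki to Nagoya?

Some routes from Nagasaki to Nagoya:
Nagasaki-Nagoya: 8
Nagasaki-Sapporo-Nagoya: 5 + 2 = 7
Nagasaki-Hiroshima-Nagoya: 4 + 1 = 5
Best route has total 5.

5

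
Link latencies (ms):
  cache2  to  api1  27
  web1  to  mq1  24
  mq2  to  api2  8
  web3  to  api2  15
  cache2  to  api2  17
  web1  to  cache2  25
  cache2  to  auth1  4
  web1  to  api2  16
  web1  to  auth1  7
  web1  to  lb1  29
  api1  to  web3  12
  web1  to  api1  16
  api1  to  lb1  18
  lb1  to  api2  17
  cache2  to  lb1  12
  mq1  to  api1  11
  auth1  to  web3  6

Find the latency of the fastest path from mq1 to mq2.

46

A few of the mq1→mq2 routes:
mq1 - api1 - lb1 - api2 - mq2: 11 + 18 + 17 + 8 = 54
mq1 - api1 - web3 - api2 - mq2: 11 + 12 + 15 + 8 = 46
mq1 - api1 - web1 - api2 - mq2: 11 + 16 + 16 + 8 = 51
mq1 - web1 - api2 - mq2: 24 + 16 + 8 = 48
mq1 - api1 - web3 - auth1 - cache2 - api2 - mq2: 11 + 12 + 6 + 4 + 17 + 8 = 58
Best route has total 46 ms.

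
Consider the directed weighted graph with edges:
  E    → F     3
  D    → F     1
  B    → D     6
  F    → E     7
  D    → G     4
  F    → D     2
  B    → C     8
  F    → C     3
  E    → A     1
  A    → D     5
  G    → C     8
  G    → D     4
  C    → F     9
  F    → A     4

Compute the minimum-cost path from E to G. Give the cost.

Routes from E to G:
E - F - D - G: 3 + 2 + 4 = 9
E - A - D - G: 1 + 5 + 4 = 10
E - F - A - D - G: 3 + 4 + 5 + 4 = 16
The minimum is 9.

9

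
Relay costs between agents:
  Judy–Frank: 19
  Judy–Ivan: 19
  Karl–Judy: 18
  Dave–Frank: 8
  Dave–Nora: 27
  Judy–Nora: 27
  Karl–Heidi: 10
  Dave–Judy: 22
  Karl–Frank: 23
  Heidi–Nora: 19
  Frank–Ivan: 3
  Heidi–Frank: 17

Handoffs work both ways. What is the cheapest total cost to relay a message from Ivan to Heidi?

Comparing a few candidate routes:
Ivan - Frank - Heidi: 3 + 17 = 20
Ivan - Frank - Judy - Karl - Heidi: 3 + 19 + 18 + 10 = 50
Ivan - Judy - Karl - Heidi: 19 + 18 + 10 = 47
Ivan - Frank - Karl - Heidi: 3 + 23 + 10 = 36
Ivan - Judy - Frank - Heidi: 19 + 19 + 17 = 55
Best route has total 20.

20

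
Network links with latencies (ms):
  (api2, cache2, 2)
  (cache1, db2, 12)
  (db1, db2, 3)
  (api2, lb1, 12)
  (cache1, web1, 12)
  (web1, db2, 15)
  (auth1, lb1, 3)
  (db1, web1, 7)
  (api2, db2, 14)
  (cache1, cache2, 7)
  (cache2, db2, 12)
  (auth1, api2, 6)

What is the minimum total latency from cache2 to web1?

19

Some routes from cache2 to web1:
cache2-api2-db2-db1-web1: 2 + 14 + 3 + 7 = 26
cache2-cache1-web1: 7 + 12 = 19
cache2-db2-db1-web1: 12 + 3 + 7 = 22
The minimum is 19 ms.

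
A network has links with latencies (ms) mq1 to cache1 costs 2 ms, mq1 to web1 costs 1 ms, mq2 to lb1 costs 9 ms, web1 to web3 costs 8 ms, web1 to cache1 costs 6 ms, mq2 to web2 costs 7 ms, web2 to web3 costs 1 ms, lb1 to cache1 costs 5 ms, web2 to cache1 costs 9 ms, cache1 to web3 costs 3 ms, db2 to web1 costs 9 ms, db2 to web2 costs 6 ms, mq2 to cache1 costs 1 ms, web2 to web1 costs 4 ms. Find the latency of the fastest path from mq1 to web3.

5

Checking several routes:
mq1→web1→web2→web3: 1 + 4 + 1 = 6
mq1→web1→cache1→web3: 1 + 6 + 3 = 10
mq1→cache1→web3: 2 + 3 = 5
mq1→cache1→mq2→web2→web3: 2 + 1 + 7 + 1 = 11
mq1→web1→web3: 1 + 8 = 9
Best route has total 5 ms.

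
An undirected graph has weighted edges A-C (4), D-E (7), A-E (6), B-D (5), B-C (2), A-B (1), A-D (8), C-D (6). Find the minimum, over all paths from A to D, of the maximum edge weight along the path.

Some routes from A to D:
A -> C -> B -> D: max(4, 2, 5) = 5
A -> B -> D: max(1, 5) = 5
A -> C -> D: max(4, 6) = 6
The minimum achievable maximum is 5.

5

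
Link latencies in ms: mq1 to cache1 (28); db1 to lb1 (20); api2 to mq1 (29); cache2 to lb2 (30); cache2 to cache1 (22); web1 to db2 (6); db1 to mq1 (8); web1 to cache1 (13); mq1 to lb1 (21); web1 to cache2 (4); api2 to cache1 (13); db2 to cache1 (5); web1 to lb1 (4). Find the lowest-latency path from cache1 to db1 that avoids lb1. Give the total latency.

36

Candidate routes:
cache1 -> mq1 -> db1: 28 + 8 = 36
cache1 -> api2 -> mq1 -> db1: 13 + 29 + 8 = 50
The minimum is 36 ms.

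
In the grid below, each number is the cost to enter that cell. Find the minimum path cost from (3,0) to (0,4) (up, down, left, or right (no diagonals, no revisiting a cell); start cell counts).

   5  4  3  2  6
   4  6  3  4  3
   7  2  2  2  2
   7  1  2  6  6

25

One optimal route is r3c0 r3c1 r2c1 r2c2 r2c3 r2c4 r1c4 r0c4.
Its cost is 7 + 1 + 2 + 2 + 2 + 2 + 3 + 6 = 25.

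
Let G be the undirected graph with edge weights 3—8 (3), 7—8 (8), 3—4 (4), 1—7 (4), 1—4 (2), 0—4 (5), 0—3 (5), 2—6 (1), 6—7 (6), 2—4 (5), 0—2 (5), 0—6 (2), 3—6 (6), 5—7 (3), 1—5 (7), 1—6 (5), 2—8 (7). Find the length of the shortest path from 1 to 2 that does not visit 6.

Checking several routes:
1 - 4 - 3 - 0 - 2: 2 + 4 + 5 + 5 = 16
1 - 4 - 0 - 2: 2 + 5 + 5 = 12
1 - 4 - 2: 2 + 5 = 7
1 - 4 - 3 - 8 - 2: 2 + 4 + 3 + 7 = 16
Shortest: 7.

7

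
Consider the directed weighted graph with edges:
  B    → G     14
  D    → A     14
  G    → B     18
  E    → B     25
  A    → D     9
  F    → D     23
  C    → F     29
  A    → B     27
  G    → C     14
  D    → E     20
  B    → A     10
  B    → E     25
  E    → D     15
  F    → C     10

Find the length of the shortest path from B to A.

10

Paths from B to A:
B - A: 10
B - G - C - F - D - A: 14 + 14 + 29 + 23 + 14 = 94
B - E - D - A: 25 + 15 + 14 = 54
Shortest: 10.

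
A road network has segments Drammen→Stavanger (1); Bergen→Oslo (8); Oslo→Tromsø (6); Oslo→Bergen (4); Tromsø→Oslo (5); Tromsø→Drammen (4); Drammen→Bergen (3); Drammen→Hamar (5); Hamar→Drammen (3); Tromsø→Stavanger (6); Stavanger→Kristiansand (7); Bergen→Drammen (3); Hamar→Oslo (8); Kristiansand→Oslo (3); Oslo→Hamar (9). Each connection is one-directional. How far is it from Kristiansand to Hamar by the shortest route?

Candidate routes:
Kristiansand→Oslo→Tromsø→Drammen→Hamar: 3 + 6 + 4 + 5 = 18
Kristiansand→Oslo→Bergen→Drammen→Hamar: 3 + 4 + 3 + 5 = 15
Kristiansand→Oslo→Hamar: 3 + 9 = 12
The minimum is 12 km.

12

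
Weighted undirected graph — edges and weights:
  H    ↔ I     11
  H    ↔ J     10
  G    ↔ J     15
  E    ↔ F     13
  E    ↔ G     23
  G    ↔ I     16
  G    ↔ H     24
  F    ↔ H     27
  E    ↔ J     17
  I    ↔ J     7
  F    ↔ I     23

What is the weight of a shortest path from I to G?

Some routes from I to G:
I-G: 16
I-H-J-G: 11 + 10 + 15 = 36
I-H-G: 11 + 24 = 35
I-J-G: 7 + 15 = 22
I-J-H-G: 7 + 10 + 24 = 41
Shortest: 16.

16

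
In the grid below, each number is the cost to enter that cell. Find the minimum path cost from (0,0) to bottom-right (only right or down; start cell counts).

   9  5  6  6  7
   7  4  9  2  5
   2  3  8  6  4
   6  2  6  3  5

Path [0,0] -> [0,1] -> [1,1] -> [2,1] -> [3,1] -> [3,2] -> [3,3] -> [3,4]: 9 + 5 + 4 + 3 + 2 + 6 + 3 + 5 = 37.
For comparison, the top-then-right route costs 47.

37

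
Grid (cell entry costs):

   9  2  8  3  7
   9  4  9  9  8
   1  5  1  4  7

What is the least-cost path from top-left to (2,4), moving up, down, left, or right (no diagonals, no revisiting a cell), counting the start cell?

Best path: r0c0 r0c1 r1c1 r2c1 r2c2 r2c3 r2c4
Cost: 9 + 2 + 4 + 5 + 1 + 4 + 7 = 32

32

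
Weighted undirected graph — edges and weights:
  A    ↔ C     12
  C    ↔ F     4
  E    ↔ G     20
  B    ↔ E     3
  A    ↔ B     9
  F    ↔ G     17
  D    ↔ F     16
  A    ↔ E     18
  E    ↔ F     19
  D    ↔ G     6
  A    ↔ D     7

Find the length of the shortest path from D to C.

Comparing a few candidate routes:
D - A - C: 7 + 12 = 19
D - G - F - C: 6 + 17 + 4 = 27
D - A - B - E - F - C: 7 + 9 + 3 + 19 + 4 = 42
D - F - C: 16 + 4 = 20
The minimum is 19.

19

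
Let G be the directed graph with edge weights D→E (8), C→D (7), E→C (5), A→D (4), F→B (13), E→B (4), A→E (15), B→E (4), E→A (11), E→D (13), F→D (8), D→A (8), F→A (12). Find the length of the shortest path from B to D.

Paths from B to D:
B - E - D: 4 + 13 = 17
B - E - C - D: 4 + 5 + 7 = 16
B - E - A - D: 4 + 11 + 4 = 19
The minimum is 16.

16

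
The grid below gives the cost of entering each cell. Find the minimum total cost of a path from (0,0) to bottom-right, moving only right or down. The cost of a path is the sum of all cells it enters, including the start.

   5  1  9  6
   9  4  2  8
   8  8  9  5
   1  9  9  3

28

Path (0,0) -> (0,1) -> (1,1) -> (1,2) -> (1,3) -> (2,3) -> (3,3): 5 + 1 + 4 + 2 + 8 + 5 + 3 = 28.
For comparison, the top-then-right route costs 37.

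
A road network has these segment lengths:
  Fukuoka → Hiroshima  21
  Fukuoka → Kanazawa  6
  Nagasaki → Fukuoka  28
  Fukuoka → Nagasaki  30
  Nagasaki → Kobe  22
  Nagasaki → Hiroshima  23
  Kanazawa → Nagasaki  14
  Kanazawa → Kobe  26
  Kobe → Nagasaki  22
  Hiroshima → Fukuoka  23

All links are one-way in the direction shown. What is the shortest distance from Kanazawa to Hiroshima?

37

Candidate routes:
Kanazawa→Kobe→Nagasaki→Fukuoka→Hiroshima: 26 + 22 + 28 + 21 = 97
Kanazawa→Kobe→Nagasaki→Hiroshima: 26 + 22 + 23 = 71
Kanazawa→Nagasaki→Hiroshima: 14 + 23 = 37
Kanazawa→Nagasaki→Fukuoka→Hiroshima: 14 + 28 + 21 = 63
Best route has total 37.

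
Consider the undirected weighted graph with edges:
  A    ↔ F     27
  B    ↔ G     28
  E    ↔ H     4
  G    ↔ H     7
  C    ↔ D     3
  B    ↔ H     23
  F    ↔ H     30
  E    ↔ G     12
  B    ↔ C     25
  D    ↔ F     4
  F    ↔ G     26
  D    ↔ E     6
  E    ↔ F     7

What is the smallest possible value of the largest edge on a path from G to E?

7

Checking several routes:
G -> E: max(12) = 12
G -> H -> B -> C -> D -> E: max(7, 23, 25, 3, 6) = 25
G -> H -> B -> C -> D -> F -> E: max(7, 23, 25, 3, 4, 7) = 25
G -> F -> E: max(26, 7) = 26
G -> H -> E: max(7, 4) = 7
The minimum achievable maximum is 7.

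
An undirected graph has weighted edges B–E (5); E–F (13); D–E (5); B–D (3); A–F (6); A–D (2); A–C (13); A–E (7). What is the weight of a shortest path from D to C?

Candidate routes:
D -> E -> A -> C: 5 + 7 + 13 = 25
D -> A -> C: 2 + 13 = 15
D -> B -> E -> F -> A -> C: 3 + 5 + 13 + 6 + 13 = 40
D -> B -> E -> A -> C: 3 + 5 + 7 + 13 = 28
D -> E -> F -> A -> C: 5 + 13 + 6 + 13 = 37
Best route has total 15.

15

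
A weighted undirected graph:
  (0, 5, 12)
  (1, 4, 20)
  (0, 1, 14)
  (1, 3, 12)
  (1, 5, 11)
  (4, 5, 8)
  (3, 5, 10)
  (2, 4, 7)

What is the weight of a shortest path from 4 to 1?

Routes from 4 to 1:
4→5→0→1: 8 + 12 + 14 = 34
4→5→3→1: 8 + 10 + 12 = 30
4→5→1: 8 + 11 = 19
4→1: 20
The minimum is 19.

19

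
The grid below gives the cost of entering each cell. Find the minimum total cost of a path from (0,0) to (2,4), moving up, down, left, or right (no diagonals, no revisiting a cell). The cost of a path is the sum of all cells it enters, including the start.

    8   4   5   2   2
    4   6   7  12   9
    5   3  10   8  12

Cheapest: (0,0) -> (0,1) -> (0,2) -> (0,3) -> (0,4) -> (1,4) -> (2,4)
  8 + 4 + 5 + 2 + 2 + 9 + 12 = 42

42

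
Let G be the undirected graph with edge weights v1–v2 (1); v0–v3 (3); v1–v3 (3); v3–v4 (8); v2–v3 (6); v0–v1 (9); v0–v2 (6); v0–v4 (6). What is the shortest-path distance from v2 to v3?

4

Some routes from v2 to v3:
v2→v3: 6
v2→v0→v3: 6 + 3 = 9
v2→v1→v3: 1 + 3 = 4
v2→v1→v0→v3: 1 + 9 + 3 = 13
Shortest: 4.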